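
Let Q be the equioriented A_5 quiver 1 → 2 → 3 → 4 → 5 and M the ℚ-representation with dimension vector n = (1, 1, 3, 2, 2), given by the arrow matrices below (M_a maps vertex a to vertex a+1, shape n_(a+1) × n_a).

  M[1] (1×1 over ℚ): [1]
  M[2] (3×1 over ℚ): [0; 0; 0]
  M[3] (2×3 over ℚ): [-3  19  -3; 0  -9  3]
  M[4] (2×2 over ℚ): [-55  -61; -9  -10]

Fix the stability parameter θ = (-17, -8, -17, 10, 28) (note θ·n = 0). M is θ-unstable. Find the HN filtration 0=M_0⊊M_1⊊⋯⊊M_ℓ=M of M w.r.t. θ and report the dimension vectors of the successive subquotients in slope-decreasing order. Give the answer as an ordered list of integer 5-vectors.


Barcode: M ≅ I[1,2], I[3,3], I[3,5]^2. HN layers by μ_θ (4 steps, strictly decreasing):
  μ^(1)=28; μ^(2)=10; μ^(3)=-8; μ^(4)=-17

((0, 0, 0, 0, 2); (0, 0, 0, 2, 0); (0, 1, 0, 0, 0); (1, 0, 3, 0, 0))


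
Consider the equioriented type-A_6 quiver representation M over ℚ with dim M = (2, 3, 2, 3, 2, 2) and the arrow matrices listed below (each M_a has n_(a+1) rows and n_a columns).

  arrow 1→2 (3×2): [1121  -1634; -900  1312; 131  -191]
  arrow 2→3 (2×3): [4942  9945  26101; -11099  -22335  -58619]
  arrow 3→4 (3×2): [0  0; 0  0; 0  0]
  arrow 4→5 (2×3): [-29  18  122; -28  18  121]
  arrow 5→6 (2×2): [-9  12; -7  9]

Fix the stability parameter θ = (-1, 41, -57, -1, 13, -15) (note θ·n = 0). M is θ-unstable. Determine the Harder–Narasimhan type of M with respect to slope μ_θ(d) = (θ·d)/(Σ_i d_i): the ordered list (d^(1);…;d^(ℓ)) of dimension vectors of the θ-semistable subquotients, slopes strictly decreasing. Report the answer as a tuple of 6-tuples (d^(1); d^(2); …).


Via rank(M_{q-1}∘⋯∘M_p): M ≅ I[1,3]^2, I[2,2], I[4,4], I[4,6]^2.
μ_θ-semistable layers: μ^(1)=41; μ^(2)=-1; μ^(3)=-17/3

((0, 1, 0, 0, 0, 0); (0, 0, 0, 3, 2, 2); (2, 2, 2, 0, 0, 0))


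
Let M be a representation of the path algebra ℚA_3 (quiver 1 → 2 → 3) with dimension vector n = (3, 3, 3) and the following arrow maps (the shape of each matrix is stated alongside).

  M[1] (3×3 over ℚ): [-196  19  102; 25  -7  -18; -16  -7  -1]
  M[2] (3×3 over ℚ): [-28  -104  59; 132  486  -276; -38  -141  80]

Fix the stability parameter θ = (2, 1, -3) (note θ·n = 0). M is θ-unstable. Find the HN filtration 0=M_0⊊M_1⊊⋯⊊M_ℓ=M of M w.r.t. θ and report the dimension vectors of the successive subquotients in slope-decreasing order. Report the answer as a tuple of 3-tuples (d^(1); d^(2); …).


Via rank(M_{q-1}∘⋯∘M_p): M ≅ I[1,2], I[1,3]^2, I[3,3].
μ_θ-semistable layers: μ^(1)=3/2; μ^(2)=0; μ^(3)=-3

((1, 1, 0); (2, 2, 2); (0, 0, 1))


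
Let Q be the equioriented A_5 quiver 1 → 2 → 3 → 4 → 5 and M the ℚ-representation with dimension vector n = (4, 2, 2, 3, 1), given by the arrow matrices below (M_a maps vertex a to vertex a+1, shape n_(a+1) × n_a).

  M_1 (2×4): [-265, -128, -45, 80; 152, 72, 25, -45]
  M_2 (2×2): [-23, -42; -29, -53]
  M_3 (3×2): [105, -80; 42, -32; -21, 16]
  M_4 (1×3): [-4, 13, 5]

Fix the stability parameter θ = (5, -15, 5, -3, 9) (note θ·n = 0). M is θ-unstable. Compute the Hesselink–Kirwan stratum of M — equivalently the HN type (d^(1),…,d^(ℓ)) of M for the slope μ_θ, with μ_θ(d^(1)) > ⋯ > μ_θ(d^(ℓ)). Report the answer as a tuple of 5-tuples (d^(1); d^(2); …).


Barcode: M ≅ I[1,1]^2, I[1,3], I[1,5], I[4,4]^2. HN layers by μ_θ (5 steps, strictly decreasing):
  μ^(1)=9; μ^(2)=5; μ^(3)=1; μ^(4)=-3; μ^(5)=-5

((0, 0, 0, 0, 1); (2, 0, 1, 0, 0); (0, 0, 1, 1, 0); (0, 0, 0, 2, 0); (2, 2, 0, 0, 0))


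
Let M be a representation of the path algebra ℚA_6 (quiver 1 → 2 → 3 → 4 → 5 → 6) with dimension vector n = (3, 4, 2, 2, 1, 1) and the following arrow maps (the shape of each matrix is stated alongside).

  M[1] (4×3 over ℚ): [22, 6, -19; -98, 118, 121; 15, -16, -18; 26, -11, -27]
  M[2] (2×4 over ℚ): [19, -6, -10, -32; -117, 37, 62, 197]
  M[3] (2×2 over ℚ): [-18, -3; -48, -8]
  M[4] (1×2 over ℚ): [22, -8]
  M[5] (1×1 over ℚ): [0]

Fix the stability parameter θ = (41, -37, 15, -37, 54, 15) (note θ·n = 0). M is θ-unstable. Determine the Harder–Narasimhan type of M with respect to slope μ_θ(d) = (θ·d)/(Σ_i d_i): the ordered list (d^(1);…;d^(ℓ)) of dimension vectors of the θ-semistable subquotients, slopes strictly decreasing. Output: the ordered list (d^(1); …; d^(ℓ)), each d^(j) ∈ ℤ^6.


Barcode: M ≅ I[1,2], I[1,3], I[1,5], I[2,2], I[4,4], I[6,6]. HN layers by μ_θ (5 steps, strictly decreasing):
  μ^(1)=54; μ^(2)=15; μ^(3)=2; μ^(4)=-9/2; μ^(5)=-37

((0, 0, 0, 0, 1, 0); (0, 0, 1, 0, 0, 1); (2, 2, 0, 0, 0, 0); (1, 1, 1, 1, 0, 0); (0, 1, 0, 1, 0, 0))


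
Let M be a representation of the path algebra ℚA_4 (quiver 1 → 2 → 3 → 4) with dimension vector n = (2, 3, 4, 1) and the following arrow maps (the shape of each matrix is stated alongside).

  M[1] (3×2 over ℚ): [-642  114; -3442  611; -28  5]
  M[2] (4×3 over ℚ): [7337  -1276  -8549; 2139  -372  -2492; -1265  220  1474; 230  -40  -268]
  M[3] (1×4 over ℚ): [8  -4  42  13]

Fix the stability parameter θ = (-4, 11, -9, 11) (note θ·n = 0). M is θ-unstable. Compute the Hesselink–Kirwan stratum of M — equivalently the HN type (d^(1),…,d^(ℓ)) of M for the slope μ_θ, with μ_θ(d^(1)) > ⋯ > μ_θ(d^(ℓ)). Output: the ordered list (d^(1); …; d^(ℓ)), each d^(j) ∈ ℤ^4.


Interval decomposition of M: I[1,3]^2, I[2,2], I[3,3], I[3,4].
HN type (ℓ=4): μ^(1)=11; μ^(2)=1; μ^(3)=-4; μ^(4)=-9

((0, 1, 0, 1); (0, 2, 2, 0); (2, 0, 0, 0); (0, 0, 2, 0))


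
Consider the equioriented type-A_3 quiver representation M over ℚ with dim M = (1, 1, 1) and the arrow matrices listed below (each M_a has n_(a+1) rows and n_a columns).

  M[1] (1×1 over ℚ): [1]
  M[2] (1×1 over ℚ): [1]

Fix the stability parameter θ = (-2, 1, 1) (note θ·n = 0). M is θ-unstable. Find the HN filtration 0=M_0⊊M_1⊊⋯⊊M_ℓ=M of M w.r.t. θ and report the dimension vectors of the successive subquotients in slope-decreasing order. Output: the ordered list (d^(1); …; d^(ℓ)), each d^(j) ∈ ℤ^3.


Barcode: M ≅ I[1,3]. HN layers by μ_θ (2 steps, strictly decreasing):
  μ^(1)=1; μ^(2)=-2

((0, 1, 1); (1, 0, 0))


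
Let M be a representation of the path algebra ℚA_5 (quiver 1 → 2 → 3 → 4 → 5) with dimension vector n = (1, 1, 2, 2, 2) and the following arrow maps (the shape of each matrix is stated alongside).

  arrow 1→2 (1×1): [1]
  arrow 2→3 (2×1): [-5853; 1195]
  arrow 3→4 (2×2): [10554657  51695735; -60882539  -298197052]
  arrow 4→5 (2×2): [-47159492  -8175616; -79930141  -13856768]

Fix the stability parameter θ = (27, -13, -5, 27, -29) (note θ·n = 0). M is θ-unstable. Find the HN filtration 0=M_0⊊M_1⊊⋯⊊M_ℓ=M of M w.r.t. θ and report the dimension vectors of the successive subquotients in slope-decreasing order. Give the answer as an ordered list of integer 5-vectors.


Interval decomposition of M: I[1,4], I[3,5], I[5,5].
HN type (ℓ=5): μ^(1)=27; μ^(2)=3; μ^(3)=-1; μ^(4)=-5; μ^(5)=-29

((0, 0, 0, 1, 0); (1, 1, 1, 0, 0); (0, 0, 0, 1, 1); (0, 0, 1, 0, 0); (0, 0, 0, 0, 1))


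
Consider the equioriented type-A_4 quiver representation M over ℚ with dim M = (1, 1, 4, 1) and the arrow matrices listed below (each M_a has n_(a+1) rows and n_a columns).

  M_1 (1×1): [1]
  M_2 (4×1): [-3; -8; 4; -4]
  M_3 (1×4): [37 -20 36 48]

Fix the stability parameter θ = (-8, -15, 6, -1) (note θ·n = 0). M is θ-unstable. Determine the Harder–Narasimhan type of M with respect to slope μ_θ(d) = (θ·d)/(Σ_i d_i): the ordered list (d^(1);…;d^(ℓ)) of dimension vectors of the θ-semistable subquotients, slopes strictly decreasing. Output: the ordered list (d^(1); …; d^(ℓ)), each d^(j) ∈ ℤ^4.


Barcode: M ≅ I[1,4], I[3,3]^3. HN layers by μ_θ (3 steps, strictly decreasing):
  μ^(1)=6; μ^(2)=5/2; μ^(3)=-23/2

((0, 0, 3, 0); (0, 0, 1, 1); (1, 1, 0, 0))


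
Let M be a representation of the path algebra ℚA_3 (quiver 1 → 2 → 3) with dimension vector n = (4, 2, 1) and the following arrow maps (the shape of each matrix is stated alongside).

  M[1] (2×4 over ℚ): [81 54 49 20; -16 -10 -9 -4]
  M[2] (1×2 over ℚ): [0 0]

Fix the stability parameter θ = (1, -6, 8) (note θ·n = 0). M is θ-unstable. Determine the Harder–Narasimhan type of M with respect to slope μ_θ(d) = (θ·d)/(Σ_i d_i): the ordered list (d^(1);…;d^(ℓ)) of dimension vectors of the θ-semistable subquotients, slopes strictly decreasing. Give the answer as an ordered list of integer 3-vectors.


Barcode: M ≅ I[1,1]^2, I[1,2]^2, I[3,3]. HN layers by μ_θ (3 steps, strictly decreasing):
  μ^(1)=8; μ^(2)=1; μ^(3)=-5/2

((0, 0, 1); (2, 0, 0); (2, 2, 0))


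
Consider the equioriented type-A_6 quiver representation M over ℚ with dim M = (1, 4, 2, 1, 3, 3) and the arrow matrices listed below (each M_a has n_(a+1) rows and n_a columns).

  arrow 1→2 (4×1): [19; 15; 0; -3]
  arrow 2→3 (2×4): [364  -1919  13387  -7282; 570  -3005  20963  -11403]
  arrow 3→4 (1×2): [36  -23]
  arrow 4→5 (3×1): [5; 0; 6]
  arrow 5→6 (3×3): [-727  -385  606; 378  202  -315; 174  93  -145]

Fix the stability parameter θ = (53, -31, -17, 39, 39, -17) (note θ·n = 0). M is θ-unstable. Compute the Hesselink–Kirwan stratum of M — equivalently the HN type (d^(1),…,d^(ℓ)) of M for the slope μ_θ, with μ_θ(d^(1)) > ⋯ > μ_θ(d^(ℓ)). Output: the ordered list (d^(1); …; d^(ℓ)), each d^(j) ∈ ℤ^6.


Via rank(M_{q-1}∘⋯∘M_p): M ≅ I[1,3], I[2,2]^2, I[2,6], I[5,6]^2.
μ_θ-semistable layers: μ^(1)=61/3; μ^(2)=11; μ^(3)=5/3; μ^(4)=-17; μ^(5)=-31

((0, 0, 0, 1, 1, 1); (0, 0, 0, 0, 2, 2); (1, 1, 1, 0, 0, 0); (0, 0, 1, 0, 0, 0); (0, 3, 0, 0, 0, 0))


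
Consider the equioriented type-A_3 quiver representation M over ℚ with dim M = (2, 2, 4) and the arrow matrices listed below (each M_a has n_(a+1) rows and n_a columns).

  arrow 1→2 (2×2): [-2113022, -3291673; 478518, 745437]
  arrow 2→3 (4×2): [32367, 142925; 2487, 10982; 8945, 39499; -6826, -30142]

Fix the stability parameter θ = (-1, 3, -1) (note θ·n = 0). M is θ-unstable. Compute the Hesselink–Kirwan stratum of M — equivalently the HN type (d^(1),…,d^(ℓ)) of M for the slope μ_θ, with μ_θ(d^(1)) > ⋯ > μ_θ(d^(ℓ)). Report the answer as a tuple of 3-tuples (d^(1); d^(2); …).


Via rank(M_{q-1}∘⋯∘M_p): M ≅ I[1,1], I[1,3], I[2,3], I[3,3]^2.
μ_θ-semistable layers: μ^(1)=1; μ^(2)=-1

((0, 2, 2); (2, 0, 2))


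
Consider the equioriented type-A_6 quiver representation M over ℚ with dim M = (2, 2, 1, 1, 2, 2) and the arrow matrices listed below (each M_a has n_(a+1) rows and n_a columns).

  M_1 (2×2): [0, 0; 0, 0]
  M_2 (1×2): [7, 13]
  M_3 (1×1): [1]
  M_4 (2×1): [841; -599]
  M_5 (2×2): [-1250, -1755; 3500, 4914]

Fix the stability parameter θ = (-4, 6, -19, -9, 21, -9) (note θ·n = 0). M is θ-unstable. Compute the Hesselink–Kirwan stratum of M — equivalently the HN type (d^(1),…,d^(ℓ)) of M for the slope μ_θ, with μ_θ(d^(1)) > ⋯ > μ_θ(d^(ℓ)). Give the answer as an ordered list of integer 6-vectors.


Interval decomposition of M: I[1,1]^2, I[2,2], I[2,6], I[5,5], I[6,6].
HN type (ℓ=5): μ^(1)=21; μ^(2)=6; μ^(3)=-4; μ^(4)=-22/3; μ^(5)=-9

((0, 0, 0, 0, 1, 0); (0, 1, 0, 0, 1, 1); (2, 0, 0, 0, 0, 0); (0, 1, 1, 1, 0, 0); (0, 0, 0, 0, 0, 1))


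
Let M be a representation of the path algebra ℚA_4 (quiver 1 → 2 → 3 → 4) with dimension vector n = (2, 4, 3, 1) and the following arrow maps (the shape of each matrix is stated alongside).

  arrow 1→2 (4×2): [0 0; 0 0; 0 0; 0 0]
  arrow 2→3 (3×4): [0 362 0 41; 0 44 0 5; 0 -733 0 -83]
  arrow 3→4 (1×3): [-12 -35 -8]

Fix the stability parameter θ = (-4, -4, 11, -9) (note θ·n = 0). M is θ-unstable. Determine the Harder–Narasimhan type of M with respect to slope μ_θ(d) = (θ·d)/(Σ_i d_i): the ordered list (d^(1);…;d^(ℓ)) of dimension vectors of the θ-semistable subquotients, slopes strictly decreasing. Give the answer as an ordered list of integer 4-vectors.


Interval decomposition of M: I[1,1]^2, I[2,2]^2, I[2,3], I[2,4], I[3,3].
HN type (ℓ=3): μ^(1)=11; μ^(2)=1; μ^(3)=-4

((0, 0, 2, 0); (0, 0, 1, 1); (2, 4, 0, 0))


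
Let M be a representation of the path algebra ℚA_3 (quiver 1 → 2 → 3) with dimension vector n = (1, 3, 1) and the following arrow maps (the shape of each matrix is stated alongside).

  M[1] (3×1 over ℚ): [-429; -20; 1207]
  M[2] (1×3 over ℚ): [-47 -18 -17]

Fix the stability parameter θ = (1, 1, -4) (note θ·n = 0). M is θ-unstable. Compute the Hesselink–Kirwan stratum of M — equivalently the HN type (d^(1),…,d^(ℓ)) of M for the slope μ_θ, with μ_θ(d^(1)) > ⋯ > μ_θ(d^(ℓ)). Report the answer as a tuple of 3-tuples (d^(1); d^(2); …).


Interval decomposition of M: I[1,3], I[2,2]^2.
HN type (ℓ=2): μ^(1)=1; μ^(2)=-2/3

((0, 2, 0); (1, 1, 1))


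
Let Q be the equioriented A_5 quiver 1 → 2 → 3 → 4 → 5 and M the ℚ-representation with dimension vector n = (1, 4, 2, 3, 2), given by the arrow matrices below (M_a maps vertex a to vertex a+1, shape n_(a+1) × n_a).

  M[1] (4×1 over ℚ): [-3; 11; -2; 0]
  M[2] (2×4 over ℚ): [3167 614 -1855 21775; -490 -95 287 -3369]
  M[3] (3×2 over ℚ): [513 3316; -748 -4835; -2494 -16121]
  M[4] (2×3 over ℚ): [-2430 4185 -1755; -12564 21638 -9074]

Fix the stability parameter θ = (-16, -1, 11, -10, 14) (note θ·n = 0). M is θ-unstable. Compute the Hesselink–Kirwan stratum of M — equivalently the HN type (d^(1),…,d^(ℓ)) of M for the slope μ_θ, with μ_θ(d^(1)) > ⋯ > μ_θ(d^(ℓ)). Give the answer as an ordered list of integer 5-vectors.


Via rank(M_{q-1}∘⋯∘M_p): M ≅ I[1,4], I[2,2]^2, I[2,4], I[4,5], I[5,5].
μ_θ-semistable layers: μ^(1)=14; μ^(2)=1/2; μ^(3)=-1; μ^(4)=-10; μ^(5)=-16

((0, 0, 0, 0, 2); (0, 0, 2, 2, 0); (0, 4, 0, 0, 0); (0, 0, 0, 1, 0); (1, 0, 0, 0, 0))


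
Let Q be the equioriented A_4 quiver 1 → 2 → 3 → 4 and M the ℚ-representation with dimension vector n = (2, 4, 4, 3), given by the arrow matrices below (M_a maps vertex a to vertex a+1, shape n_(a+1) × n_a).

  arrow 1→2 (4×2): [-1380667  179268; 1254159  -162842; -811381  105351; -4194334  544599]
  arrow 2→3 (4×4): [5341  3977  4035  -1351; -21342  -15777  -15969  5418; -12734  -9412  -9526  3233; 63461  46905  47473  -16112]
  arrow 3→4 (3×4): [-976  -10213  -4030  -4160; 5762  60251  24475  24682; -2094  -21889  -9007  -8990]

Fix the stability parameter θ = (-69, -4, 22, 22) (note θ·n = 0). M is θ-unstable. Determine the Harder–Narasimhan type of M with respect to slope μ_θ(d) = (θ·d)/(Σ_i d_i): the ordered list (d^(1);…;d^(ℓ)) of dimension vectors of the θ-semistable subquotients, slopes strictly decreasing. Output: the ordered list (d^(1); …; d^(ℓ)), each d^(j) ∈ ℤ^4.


Barcode: M ≅ I[1,4]^2, I[2,3], I[2,4]. HN layers by μ_θ (3 steps, strictly decreasing):
  μ^(1)=22; μ^(2)=-4; μ^(3)=-69

((0, 0, 4, 3); (0, 4, 0, 0); (2, 0, 0, 0))


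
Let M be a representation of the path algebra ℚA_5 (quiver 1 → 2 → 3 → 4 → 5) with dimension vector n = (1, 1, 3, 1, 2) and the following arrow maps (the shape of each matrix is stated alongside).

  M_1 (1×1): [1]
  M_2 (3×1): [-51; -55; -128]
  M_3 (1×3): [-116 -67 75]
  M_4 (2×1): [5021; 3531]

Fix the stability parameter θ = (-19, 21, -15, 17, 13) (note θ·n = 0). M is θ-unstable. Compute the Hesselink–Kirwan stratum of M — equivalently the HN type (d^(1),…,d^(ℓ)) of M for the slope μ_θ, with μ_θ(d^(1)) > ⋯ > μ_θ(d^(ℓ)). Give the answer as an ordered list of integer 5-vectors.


Barcode: M ≅ I[1,5], I[3,3]^2, I[5,5]. HN layers by μ_θ (5 steps, strictly decreasing):
  μ^(1)=15; μ^(2)=13; μ^(3)=3; μ^(4)=-15; μ^(5)=-19

((0, 0, 0, 1, 1); (0, 0, 0, 0, 1); (0, 1, 1, 0, 0); (0, 0, 2, 0, 0); (1, 0, 0, 0, 0))


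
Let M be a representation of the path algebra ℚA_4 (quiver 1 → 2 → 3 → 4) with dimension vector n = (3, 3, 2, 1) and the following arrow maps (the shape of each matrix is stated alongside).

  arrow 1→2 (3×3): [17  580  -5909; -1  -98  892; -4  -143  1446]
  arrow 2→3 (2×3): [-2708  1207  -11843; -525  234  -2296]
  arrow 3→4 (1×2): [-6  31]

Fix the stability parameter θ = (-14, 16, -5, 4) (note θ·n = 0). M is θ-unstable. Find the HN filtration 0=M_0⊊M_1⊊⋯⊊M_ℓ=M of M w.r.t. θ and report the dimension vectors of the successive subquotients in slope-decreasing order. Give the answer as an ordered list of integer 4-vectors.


Via rank(M_{q-1}∘⋯∘M_p): M ≅ I[1,2], I[1,3], I[1,4].
μ_θ-semistable layers: μ^(1)=16; μ^(2)=11/2; μ^(3)=5; μ^(4)=-14

((0, 1, 0, 0); (0, 1, 1, 0); (0, 1, 1, 1); (3, 0, 0, 0))


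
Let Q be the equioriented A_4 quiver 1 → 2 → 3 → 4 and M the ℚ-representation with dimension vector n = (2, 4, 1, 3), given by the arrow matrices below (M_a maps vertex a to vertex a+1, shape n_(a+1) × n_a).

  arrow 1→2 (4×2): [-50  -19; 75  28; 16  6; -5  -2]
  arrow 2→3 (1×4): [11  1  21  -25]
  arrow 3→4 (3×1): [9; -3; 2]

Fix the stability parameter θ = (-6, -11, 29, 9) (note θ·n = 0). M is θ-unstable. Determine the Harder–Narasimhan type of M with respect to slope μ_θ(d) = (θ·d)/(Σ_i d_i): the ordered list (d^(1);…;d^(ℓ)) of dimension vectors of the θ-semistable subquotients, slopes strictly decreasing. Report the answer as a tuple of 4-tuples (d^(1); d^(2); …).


Via rank(M_{q-1}∘⋯∘M_p): M ≅ I[1,2], I[1,4], I[2,2]^2, I[4,4]^2.
μ_θ-semistable layers: μ^(1)=19; μ^(2)=9; μ^(3)=-17/2; μ^(4)=-11

((0, 0, 1, 1); (0, 0, 0, 2); (2, 2, 0, 0); (0, 2, 0, 0))


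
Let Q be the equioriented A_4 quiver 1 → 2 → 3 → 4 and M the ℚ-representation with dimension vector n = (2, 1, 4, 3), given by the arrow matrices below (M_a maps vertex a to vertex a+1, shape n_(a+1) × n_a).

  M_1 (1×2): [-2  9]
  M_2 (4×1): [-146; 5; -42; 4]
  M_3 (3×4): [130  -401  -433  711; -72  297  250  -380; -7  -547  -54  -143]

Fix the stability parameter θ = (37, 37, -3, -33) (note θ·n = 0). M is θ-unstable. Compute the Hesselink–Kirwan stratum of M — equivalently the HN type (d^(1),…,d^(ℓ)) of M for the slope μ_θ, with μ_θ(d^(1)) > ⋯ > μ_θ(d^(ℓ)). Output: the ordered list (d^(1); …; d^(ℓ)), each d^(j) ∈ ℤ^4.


Barcode: M ≅ I[1,1], I[1,4], I[3,3], I[3,4]^2. HN layers by μ_θ (4 steps, strictly decreasing):
  μ^(1)=37; μ^(2)=19/2; μ^(3)=-3; μ^(4)=-18

((1, 0, 0, 0); (1, 1, 1, 1); (0, 0, 1, 0); (0, 0, 2, 2))


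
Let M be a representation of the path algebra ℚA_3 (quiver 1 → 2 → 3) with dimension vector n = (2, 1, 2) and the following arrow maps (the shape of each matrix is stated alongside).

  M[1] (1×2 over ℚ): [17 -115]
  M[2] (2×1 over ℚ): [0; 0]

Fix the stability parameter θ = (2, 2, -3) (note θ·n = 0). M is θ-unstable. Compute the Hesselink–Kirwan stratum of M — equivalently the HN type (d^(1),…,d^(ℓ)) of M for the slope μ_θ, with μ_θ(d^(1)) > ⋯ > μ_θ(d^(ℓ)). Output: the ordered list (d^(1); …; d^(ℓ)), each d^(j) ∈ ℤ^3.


Via rank(M_{q-1}∘⋯∘M_p): M ≅ I[1,1], I[1,2], I[3,3]^2.
μ_θ-semistable layers: μ^(1)=2; μ^(2)=-3

((2, 1, 0); (0, 0, 2))


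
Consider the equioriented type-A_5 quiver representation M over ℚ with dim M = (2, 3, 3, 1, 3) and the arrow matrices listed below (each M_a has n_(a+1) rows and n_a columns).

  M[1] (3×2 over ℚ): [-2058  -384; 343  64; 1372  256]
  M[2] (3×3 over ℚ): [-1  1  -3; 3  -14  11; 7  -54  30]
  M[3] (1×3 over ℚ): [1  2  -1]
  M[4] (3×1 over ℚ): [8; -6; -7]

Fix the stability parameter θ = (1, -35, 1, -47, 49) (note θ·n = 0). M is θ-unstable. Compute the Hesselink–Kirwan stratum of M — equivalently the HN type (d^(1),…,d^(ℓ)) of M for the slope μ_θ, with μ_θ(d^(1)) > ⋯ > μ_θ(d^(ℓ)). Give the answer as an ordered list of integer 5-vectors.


Interval decomposition of M: I[1,1], I[1,5], I[2,3]^2, I[5,5]^2.
HN type (ℓ=4): μ^(1)=49; μ^(2)=1; μ^(3)=-20; μ^(4)=-35

((0, 0, 0, 0, 3); (1, 0, 2, 0, 0); (1, 1, 1, 1, 0); (0, 2, 0, 0, 0))


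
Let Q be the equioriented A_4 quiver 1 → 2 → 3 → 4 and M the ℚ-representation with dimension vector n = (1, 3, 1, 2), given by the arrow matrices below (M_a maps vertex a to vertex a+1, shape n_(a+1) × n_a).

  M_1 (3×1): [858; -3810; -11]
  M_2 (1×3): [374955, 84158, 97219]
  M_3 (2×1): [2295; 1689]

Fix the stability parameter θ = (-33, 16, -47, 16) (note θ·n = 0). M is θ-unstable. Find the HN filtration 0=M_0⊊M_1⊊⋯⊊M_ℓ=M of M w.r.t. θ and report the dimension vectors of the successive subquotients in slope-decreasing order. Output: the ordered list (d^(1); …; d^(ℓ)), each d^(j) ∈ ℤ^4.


Barcode: M ≅ I[1,4], I[2,2]^2, I[4,4]. HN layers by μ_θ (3 steps, strictly decreasing):
  μ^(1)=16; μ^(2)=-31/2; μ^(3)=-33

((0, 2, 0, 2); (0, 1, 1, 0); (1, 0, 0, 0))


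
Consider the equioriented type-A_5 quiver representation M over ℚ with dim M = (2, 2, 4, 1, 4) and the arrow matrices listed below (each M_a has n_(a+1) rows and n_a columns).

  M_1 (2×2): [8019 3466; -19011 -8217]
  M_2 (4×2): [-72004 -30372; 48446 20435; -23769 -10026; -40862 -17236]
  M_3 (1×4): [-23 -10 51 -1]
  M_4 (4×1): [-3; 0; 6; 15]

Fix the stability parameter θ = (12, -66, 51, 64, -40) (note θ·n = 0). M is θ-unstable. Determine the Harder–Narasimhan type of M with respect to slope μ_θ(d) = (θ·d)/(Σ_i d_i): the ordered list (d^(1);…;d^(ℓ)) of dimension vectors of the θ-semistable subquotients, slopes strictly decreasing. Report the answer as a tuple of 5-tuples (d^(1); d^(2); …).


Barcode: M ≅ I[1,3], I[1,5], I[3,3]^2, I[5,5]^3. HN layers by μ_θ (4 steps, strictly decreasing):
  μ^(1)=51; μ^(2)=25; μ^(3)=-27; μ^(4)=-40

((0, 0, 3, 0, 0); (0, 0, 1, 1, 1); (2, 2, 0, 0, 0); (0, 0, 0, 0, 3))


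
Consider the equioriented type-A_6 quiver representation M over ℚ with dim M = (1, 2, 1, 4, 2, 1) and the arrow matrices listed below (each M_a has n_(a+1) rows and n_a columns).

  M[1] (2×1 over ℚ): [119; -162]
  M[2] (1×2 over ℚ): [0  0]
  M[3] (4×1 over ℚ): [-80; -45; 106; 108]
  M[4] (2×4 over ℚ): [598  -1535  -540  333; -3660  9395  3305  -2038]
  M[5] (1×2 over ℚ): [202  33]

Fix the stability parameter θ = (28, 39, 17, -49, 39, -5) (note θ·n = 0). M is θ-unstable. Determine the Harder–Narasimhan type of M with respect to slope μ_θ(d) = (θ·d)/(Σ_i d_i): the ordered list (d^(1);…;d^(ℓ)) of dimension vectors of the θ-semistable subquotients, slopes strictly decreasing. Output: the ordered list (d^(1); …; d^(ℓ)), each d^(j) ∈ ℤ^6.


Via rank(M_{q-1}∘⋯∘M_p): M ≅ I[1,2], I[2,2], I[3,6], I[4,4]^2, I[4,5].
μ_θ-semistable layers: μ^(1)=39; μ^(2)=28; μ^(3)=17; μ^(4)=-16; μ^(5)=-49

((0, 2, 0, 0, 1, 0); (1, 0, 0, 0, 0, 0); (0, 0, 0, 0, 1, 1); (0, 0, 1, 1, 0, 0); (0, 0, 0, 3, 0, 0))


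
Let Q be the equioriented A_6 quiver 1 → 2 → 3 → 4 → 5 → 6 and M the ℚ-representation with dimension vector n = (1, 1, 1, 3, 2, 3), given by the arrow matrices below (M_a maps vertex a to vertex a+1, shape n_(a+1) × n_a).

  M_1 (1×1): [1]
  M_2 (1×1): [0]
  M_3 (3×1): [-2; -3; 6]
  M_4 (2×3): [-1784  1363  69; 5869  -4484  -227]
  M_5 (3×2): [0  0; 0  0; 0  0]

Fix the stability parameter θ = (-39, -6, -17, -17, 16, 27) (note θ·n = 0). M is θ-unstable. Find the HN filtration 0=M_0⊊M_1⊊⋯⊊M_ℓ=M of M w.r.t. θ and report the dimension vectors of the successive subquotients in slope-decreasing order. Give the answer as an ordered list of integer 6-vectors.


Via rank(M_{q-1}∘⋯∘M_p): M ≅ I[1,2], I[3,5], I[4,4], I[4,5], I[6,6]^3.
μ_θ-semistable layers: μ^(1)=27; μ^(2)=16; μ^(3)=-6; μ^(4)=-17; μ^(5)=-39

((0, 0, 0, 0, 0, 3); (0, 0, 0, 0, 2, 0); (0, 1, 0, 0, 0, 0); (0, 0, 1, 3, 0, 0); (1, 0, 0, 0, 0, 0))


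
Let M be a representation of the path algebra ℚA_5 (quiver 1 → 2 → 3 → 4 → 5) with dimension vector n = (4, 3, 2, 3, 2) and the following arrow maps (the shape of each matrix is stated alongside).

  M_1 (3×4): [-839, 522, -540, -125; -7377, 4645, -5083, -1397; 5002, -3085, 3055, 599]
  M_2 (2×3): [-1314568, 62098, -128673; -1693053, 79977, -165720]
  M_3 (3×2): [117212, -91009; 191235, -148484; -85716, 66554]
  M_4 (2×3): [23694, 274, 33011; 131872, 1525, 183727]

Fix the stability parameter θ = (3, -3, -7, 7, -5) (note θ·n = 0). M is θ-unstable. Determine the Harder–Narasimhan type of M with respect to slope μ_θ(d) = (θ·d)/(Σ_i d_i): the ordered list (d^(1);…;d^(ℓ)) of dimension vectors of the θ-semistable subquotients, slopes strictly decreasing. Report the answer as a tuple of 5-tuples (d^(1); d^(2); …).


Barcode: M ≅ I[1,1], I[1,2], I[1,5]^2, I[4,4]. HN layers by μ_θ (5 steps, strictly decreasing):
  μ^(1)=7; μ^(2)=3; μ^(3)=1; μ^(4)=0; μ^(5)=-7/3

((0, 0, 0, 1, 0); (1, 0, 0, 0, 0); (0, 0, 0, 2, 2); (1, 1, 0, 0, 0); (2, 2, 2, 0, 0))


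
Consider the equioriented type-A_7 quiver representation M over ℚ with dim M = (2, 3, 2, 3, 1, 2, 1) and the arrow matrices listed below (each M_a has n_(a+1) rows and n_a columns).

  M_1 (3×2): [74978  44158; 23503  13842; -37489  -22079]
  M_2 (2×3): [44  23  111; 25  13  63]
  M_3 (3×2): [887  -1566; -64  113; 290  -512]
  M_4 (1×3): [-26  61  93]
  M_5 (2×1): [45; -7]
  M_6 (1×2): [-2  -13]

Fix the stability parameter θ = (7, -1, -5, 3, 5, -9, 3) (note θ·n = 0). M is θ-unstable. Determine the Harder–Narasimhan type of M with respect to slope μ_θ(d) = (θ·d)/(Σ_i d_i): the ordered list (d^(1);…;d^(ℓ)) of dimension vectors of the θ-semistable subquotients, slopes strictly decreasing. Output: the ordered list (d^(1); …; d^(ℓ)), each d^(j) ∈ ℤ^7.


Interval decomposition of M: I[1,2], I[1,7], I[2,4], I[4,4], I[6,6].
HN type (ℓ=4): μ^(1)=3; μ^(2)=0; μ^(3)=-3; μ^(4)=-9

((1, 1, 0, 2, 0, 0, 1); (1, 1, 1, 1, 1, 1, 0); (0, 1, 1, 0, 0, 0, 0); (0, 0, 0, 0, 0, 1, 0))


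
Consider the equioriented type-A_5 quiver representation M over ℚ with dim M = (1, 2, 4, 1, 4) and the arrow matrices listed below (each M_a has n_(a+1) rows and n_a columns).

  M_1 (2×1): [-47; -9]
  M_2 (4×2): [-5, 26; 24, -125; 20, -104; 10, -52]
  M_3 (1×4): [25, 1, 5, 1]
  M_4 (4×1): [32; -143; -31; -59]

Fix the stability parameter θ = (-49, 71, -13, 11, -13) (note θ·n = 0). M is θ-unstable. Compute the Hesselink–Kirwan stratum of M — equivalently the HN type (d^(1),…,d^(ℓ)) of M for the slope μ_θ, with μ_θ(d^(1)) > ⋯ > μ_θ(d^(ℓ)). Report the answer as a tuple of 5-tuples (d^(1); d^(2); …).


Barcode: M ≅ I[1,3], I[2,5], I[3,3]^2, I[5,5]^3. HN layers by μ_θ (4 steps, strictly decreasing):
  μ^(1)=29; μ^(2)=14; μ^(3)=-13; μ^(4)=-49

((0, 1, 1, 0, 0); (0, 1, 1, 1, 1); (0, 0, 2, 0, 3); (1, 0, 0, 0, 0))


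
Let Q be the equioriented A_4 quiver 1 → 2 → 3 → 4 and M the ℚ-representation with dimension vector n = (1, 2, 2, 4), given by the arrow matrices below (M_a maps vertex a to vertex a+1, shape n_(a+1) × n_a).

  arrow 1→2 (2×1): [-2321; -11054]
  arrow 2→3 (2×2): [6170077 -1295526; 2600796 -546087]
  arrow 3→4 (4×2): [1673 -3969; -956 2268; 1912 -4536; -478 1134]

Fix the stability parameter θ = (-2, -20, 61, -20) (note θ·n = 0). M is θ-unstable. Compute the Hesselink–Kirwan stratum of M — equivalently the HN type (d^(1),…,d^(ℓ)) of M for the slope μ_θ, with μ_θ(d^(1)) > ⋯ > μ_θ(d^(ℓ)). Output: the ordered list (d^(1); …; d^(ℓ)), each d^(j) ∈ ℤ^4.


Via rank(M_{q-1}∘⋯∘M_p): M ≅ I[1,4], I[2,3], I[4,4]^3.
μ_θ-semistable layers: μ^(1)=61; μ^(2)=41/2; μ^(3)=-11; μ^(4)=-20

((0, 0, 1, 0); (0, 0, 1, 1); (1, 1, 0, 0); (0, 1, 0, 3))


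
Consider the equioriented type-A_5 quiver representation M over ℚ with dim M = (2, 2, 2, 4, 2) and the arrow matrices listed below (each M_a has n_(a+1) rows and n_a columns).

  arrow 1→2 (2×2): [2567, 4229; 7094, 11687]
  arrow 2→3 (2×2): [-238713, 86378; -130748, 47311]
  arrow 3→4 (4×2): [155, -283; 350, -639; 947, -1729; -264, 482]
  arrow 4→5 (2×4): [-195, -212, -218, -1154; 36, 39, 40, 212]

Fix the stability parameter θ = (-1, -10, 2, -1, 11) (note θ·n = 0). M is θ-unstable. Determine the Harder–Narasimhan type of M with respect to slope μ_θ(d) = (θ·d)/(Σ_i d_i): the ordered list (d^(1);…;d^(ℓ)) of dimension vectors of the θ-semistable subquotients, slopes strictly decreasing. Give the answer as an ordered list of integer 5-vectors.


Interval decomposition of M: I[1,5]^2, I[4,4]^2.
HN type (ℓ=4): μ^(1)=11; μ^(2)=1/2; μ^(3)=-1; μ^(4)=-11/2

((0, 0, 0, 0, 2); (0, 0, 2, 2, 0); (0, 0, 0, 2, 0); (2, 2, 0, 0, 0))


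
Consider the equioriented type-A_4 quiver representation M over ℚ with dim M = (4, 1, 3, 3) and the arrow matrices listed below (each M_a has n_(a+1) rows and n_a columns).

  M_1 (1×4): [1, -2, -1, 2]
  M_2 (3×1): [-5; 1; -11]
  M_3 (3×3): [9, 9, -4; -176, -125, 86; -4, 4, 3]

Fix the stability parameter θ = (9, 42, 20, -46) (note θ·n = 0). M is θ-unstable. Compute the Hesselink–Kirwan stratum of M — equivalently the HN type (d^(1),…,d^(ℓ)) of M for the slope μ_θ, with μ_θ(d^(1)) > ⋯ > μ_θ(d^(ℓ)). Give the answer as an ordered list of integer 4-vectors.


Interval decomposition of M: I[1,1]^3, I[1,4], I[3,4]^2.
HN type (ℓ=3): μ^(1)=9; μ^(2)=25/4; μ^(3)=-13

((3, 0, 0, 0); (1, 1, 1, 1); (0, 0, 2, 2))


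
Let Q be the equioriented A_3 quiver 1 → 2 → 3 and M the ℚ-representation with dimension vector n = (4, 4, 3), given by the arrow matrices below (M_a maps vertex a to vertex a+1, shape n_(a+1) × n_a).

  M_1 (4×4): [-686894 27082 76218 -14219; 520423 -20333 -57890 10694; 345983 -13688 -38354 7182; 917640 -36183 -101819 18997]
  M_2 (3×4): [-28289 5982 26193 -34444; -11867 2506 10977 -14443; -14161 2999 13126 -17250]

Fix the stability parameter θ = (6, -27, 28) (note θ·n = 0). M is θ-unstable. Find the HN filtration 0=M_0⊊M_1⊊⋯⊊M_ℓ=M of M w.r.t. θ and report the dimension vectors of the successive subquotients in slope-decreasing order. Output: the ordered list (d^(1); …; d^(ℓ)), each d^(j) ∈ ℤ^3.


Via rank(M_{q-1}∘⋯∘M_p): M ≅ I[1,2], I[1,3]^3.
μ_θ-semistable layers: μ^(1)=28; μ^(2)=-21/2

((0, 0, 3); (4, 4, 0))


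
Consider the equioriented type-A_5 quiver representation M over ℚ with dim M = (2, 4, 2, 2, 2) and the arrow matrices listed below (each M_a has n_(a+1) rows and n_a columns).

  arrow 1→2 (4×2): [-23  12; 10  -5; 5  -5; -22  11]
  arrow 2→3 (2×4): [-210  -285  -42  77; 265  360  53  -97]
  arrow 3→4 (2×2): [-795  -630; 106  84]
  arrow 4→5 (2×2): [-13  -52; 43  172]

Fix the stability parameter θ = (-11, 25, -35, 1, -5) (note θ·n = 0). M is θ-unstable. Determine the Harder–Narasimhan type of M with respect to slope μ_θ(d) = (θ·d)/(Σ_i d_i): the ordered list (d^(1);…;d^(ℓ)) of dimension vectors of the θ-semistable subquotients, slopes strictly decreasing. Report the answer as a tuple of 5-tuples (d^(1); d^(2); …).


Via rank(M_{q-1}∘⋯∘M_p): M ≅ I[1,2], I[1,5], I[2,2], I[2,3], I[4,4], I[5,5].
μ_θ-semistable layers: μ^(1)=25; μ^(2)=1; μ^(3)=-2; μ^(4)=-5; μ^(5)=-11

((0, 2, 0, 0, 0); (0, 0, 0, 1, 0); (0, 0, 0, 1, 1); (0, 2, 2, 0, 1); (2, 0, 0, 0, 0))


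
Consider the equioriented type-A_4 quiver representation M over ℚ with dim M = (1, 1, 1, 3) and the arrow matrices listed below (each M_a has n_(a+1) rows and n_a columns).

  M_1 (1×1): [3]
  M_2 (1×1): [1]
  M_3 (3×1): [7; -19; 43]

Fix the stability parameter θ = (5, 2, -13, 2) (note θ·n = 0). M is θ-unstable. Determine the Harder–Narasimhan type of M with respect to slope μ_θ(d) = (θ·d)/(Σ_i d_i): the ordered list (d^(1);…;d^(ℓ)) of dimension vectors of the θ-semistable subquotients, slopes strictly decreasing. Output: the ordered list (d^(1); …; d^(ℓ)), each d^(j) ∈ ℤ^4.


Interval decomposition of M: I[1,4], I[4,4]^2.
HN type (ℓ=2): μ^(1)=2; μ^(2)=-2

((0, 0, 0, 3); (1, 1, 1, 0))


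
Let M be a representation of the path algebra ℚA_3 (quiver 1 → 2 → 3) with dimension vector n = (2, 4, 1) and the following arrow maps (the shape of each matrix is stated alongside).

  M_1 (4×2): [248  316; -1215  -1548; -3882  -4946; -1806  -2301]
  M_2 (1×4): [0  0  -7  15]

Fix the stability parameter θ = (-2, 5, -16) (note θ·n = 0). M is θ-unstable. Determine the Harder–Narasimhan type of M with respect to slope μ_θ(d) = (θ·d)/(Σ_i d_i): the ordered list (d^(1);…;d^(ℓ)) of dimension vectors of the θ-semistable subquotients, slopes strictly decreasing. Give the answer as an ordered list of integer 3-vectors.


Barcode: M ≅ I[1,2], I[1,3], I[2,2]^2. HN layers by μ_θ (3 steps, strictly decreasing):
  μ^(1)=5; μ^(2)=-2; μ^(3)=-13/3

((0, 3, 0); (1, 0, 0); (1, 1, 1))


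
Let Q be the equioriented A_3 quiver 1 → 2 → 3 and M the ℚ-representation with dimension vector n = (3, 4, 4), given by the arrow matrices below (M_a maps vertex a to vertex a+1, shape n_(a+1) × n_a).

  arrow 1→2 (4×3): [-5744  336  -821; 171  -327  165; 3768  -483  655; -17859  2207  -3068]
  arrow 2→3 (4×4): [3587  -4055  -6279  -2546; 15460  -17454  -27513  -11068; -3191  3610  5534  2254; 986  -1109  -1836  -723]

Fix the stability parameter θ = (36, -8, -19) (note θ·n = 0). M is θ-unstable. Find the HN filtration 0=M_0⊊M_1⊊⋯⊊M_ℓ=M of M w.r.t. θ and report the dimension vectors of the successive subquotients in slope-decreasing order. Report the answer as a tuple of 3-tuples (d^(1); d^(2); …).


Via rank(M_{q-1}∘⋯∘M_p): M ≅ I[1,3]^3, I[2,3].
μ_θ-semistable layers: μ^(1)=3; μ^(2)=-27/2

((3, 3, 3); (0, 1, 1))


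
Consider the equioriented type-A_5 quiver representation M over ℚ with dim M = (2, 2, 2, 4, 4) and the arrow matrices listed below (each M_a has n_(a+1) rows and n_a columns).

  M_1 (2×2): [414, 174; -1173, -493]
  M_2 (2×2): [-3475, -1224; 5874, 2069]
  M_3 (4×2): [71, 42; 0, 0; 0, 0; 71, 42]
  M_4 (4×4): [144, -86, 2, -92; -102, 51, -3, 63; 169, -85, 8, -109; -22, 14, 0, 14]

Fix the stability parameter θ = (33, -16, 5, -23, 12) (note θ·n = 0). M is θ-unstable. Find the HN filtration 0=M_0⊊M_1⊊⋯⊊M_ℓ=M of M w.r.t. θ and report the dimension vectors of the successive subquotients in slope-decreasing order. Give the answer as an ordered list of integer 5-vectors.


Via rank(M_{q-1}∘⋯∘M_p): M ≅ I[1,1], I[1,3], I[2,5], I[4,4], I[4,5]^2, I[5,5].
μ_θ-semistable layers: μ^(1)=33; μ^(2)=12; μ^(3)=22/3; μ^(4)=-9; μ^(5)=-16; μ^(6)=-23

((1, 0, 0, 0, 0); (0, 0, 0, 0, 4); (1, 1, 1, 0, 0); (0, 0, 1, 1, 0); (0, 1, 0, 0, 0); (0, 0, 0, 3, 0))


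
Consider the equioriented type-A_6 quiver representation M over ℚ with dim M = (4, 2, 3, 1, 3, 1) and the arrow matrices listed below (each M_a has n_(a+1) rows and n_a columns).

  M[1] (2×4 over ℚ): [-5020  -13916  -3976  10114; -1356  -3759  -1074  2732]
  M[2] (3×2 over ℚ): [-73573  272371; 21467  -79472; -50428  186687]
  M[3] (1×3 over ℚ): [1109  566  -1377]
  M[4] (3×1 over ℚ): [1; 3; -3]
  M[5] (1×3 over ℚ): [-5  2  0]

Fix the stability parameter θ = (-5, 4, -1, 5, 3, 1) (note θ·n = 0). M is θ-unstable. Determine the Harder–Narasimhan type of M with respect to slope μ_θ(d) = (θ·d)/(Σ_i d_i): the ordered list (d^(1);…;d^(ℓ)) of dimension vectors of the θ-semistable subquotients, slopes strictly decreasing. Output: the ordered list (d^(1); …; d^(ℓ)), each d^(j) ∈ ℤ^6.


Barcode: M ≅ I[1,1]^2, I[1,3], I[1,6], I[3,3], I[5,5]^2. HN layers by μ_θ (4 steps, strictly decreasing):
  μ^(1)=3; μ^(2)=3/2; μ^(3)=-1; μ^(4)=-5

((0, 0, 0, 1, 3, 1); (0, 2, 2, 0, 0, 0); (0, 0, 1, 0, 0, 0); (4, 0, 0, 0, 0, 0))


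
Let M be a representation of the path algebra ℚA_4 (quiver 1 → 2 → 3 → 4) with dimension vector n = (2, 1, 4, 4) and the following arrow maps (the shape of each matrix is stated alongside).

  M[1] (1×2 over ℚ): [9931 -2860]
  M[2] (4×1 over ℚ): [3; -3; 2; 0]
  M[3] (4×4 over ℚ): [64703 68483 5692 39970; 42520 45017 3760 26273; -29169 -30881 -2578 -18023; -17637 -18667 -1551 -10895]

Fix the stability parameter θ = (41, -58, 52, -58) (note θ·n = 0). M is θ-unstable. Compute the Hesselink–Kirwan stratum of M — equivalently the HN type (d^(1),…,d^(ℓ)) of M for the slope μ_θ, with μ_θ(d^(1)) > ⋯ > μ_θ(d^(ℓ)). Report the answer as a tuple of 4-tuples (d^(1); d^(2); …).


Barcode: M ≅ I[1,1], I[1,4], I[3,4]^3. HN layers by μ_θ (3 steps, strictly decreasing):
  μ^(1)=41; μ^(2)=-3; μ^(3)=-17/2

((1, 0, 0, 0); (0, 0, 4, 4); (1, 1, 0, 0))


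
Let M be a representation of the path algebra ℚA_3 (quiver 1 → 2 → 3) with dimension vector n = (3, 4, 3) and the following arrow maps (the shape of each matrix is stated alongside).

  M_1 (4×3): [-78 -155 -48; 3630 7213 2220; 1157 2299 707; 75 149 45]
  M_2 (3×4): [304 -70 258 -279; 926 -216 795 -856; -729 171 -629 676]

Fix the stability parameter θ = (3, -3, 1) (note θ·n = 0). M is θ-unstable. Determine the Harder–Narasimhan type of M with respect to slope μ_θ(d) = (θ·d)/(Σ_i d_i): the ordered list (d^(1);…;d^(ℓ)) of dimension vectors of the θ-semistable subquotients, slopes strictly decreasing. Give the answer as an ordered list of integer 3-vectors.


Barcode: M ≅ I[1,1], I[1,2], I[1,3], I[2,3]^2. HN layers by μ_θ (4 steps, strictly decreasing):
  μ^(1)=3; μ^(2)=1; μ^(3)=0; μ^(4)=-3

((1, 0, 0); (0, 0, 3); (2, 2, 0); (0, 2, 0))


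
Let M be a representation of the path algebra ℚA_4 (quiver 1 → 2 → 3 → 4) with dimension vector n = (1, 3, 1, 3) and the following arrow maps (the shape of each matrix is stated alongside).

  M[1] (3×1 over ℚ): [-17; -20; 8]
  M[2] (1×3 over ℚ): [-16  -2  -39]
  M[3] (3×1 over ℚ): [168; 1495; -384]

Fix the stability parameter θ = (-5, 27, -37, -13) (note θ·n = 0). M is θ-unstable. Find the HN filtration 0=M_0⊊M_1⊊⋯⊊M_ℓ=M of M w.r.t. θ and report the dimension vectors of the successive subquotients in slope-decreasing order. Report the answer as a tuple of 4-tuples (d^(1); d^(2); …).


Interval decomposition of M: I[1,2], I[2,2], I[2,4], I[4,4]^2.
HN type (ℓ=4): μ^(1)=27; μ^(2)=-5; μ^(3)=-23/3; μ^(4)=-13

((0, 2, 0, 0); (1, 0, 0, 0); (0, 1, 1, 1); (0, 0, 0, 2))


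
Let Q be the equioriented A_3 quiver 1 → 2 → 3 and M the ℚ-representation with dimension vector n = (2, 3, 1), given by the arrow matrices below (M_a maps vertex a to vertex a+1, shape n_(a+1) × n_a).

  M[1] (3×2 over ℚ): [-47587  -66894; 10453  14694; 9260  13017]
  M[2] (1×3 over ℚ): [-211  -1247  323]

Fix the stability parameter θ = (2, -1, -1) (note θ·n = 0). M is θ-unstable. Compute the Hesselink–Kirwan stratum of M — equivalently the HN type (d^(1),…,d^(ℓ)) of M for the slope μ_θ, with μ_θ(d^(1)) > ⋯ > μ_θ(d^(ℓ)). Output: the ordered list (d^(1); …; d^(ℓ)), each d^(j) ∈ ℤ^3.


Barcode: M ≅ I[1,2], I[1,3], I[2,2]. HN layers by μ_θ (3 steps, strictly decreasing):
  μ^(1)=1/2; μ^(2)=0; μ^(3)=-1

((1, 1, 0); (1, 1, 1); (0, 1, 0))


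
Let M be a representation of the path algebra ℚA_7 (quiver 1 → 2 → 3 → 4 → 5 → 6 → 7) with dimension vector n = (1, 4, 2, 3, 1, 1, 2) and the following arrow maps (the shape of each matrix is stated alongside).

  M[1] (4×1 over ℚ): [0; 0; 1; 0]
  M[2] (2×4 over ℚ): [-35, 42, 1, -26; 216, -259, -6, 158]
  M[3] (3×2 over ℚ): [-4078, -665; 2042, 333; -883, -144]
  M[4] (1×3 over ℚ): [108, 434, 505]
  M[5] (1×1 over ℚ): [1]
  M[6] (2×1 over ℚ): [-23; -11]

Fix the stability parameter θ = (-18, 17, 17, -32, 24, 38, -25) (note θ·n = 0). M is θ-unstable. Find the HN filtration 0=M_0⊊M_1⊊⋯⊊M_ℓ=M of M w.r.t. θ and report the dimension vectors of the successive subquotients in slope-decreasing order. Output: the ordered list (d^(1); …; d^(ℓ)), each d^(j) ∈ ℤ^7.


Barcode: M ≅ I[1,7], I[2,2]^2, I[2,4], I[4,4], I[7,7]. HN layers by μ_θ (6 steps, strictly decreasing):
  μ^(1)=17; μ^(2)=37/3; μ^(3)=2/3; μ^(4)=-18; μ^(5)=-25; μ^(6)=-32

((0, 2, 0, 0, 0, 0, 0); (0, 0, 0, 0, 1, 1, 1); (0, 2, 2, 2, 0, 0, 0); (1, 0, 0, 0, 0, 0, 0); (0, 0, 0, 0, 0, 0, 1); (0, 0, 0, 1, 0, 0, 0))
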